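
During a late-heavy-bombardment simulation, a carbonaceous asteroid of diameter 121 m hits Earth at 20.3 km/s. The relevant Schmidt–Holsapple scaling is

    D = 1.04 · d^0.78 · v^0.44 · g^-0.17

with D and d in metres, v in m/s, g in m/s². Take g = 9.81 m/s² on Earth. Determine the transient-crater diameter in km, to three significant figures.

D ≈ 2.34 km

In SI units: v = 20300 m/s.
d^0.78 = 121^0.78 = 42.13
v^0.44 = 20300^0.44 = 78.58
g^-0.17 = 9.81^-0.17 = 0.6783
D = 1.04 × 42.13 × 78.58 × 0.6783 = 2335 m
   = 2.335 km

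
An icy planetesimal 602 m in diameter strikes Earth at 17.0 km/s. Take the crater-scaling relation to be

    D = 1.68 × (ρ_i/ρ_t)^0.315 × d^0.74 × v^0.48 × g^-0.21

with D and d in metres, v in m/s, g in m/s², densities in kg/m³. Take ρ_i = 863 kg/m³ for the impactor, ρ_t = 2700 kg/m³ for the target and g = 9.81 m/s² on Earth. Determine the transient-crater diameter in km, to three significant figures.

D ≈ 8.88 km

In SI units: v = 17000 m/s.
(ρ_i/ρ_t)^0.315 = (863/2700)^0.315 = 0.6982
d^0.74 = 602^0.74 = 114.0
v^0.48 = 17000^0.48 = 107.3
g^-0.21 = 9.81^-0.21 = 0.6191
D = 1.68 × 0.6982 × 114.0 × 107.3 × 0.6191 = 8883 m
   = 8.883 km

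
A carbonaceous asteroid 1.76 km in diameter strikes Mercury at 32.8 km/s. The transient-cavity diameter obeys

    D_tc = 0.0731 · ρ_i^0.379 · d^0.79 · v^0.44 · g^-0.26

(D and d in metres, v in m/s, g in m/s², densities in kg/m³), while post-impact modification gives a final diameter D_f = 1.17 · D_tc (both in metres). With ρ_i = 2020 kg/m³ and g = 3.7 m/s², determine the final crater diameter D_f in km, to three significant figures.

D_f ≈ 38.7 km

In SI: d = 1760 m, v = 32800 m/s.
ρ_i^0.379 = 2020^0.379 = 17.89
d^0.79 = 1760^0.79 = 366.4
v^0.44 = 32800^0.44 = 97.05
g^-0.26 = 3.7^-0.26 = 0.7117
D_tc = 0.0731 × 17.89 × 366.4 × 97.05 × 0.7117 = 33100 m
D_f = 1.17 × 33100 = 38727 m
     = 38.73 km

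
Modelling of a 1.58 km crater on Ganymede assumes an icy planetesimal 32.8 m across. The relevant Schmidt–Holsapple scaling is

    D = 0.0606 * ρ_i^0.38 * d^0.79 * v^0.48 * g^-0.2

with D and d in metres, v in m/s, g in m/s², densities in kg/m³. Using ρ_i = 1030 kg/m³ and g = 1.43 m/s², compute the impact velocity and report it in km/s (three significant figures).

v ≈ 24.3 km/s

Rearranging for v: v = [D / (0.0606 · 1030^0.38 · 32.8^0.79 · 1.43^-0.2)]^(1/0.48).
D = 1580 m.
1030^0.38 = 13.96
32.8^0.79 = 15.76
1.43^-0.2 = 0.9310
Denominator = 0.0606 × 13.96 × 15.76 × 0.9310 = 12.41
D / 12.41 = 1580 / 12.41 = 127.3
v = 127.3^(1/0.48) = 127.3^2.0833 = 24265 m/s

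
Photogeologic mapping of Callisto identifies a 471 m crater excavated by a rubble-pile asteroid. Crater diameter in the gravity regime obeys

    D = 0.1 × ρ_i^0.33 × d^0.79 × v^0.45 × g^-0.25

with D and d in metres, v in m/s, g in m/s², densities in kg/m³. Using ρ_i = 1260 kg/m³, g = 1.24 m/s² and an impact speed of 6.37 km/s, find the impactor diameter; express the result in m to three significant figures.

d ≈ 16.5 m

Rearranging for d: d = [D / (0.1 · 1260^0.33 · 6370^0.45 · 1.24^-0.25)]^(1/0.79).
1260^0.33 = 10.55
6370^0.45 = 51.51
1.24^-0.25 = 0.9476
Denominator = 0.1 × 10.55 × 51.51 × 0.9476 = 51.50
D / 51.50 = 471 / 51.50 = 9.146
d = 9.146^(1/0.79) = 9.146^1.2658 = 16.47 m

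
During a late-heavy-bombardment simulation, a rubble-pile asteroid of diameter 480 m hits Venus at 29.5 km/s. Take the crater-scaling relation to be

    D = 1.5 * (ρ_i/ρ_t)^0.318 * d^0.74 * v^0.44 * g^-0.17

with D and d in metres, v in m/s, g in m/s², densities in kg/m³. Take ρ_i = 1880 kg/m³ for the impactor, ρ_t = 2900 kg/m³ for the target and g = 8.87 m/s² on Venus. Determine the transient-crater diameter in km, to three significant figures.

In SI units: v = 29500 m/s.
(ρ_i/ρ_t)^0.318 = (1880/2900)^0.318 = 0.8712
d^0.74 = 480^0.74 = 96.41
v^0.44 = 29500^0.44 = 92.62
g^-0.17 = 8.87^-0.17 = 0.6900
D = 1.5 × 0.8712 × 96.41 × 92.62 × 0.6900 = 8052 m
   = 8.052 km

D ≈ 8.05 km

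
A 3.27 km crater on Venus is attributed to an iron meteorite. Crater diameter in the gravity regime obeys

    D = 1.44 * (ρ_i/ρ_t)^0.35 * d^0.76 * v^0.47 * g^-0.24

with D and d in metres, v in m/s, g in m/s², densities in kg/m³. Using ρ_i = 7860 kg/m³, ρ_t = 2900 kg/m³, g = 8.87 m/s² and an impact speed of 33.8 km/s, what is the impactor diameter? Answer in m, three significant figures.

d ≈ 51.9 m

Rearranging for d: d = [D / (1.44 · (7860/2900)^0.35 · 33800^0.47 · 8.87^-0.24)]^(1/0.76).
D = 3270 m.
(7860/2900)^0.35 = 1.418
33800^0.47 = 134.5
8.87^-0.24 = 0.5922
Denominator = 1.44 × 1.418 × 134.5 × 0.5922 = 162.6
D / 162.6 = 3270 / 162.6 = 20.11
d = 20.11^(1/0.76) = 20.11^1.3158 = 51.88 m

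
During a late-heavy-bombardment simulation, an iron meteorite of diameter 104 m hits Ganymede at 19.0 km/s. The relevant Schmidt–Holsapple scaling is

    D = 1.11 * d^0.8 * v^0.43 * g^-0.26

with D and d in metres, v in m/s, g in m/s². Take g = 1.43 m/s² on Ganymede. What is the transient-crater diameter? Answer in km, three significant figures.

D ≈ 2.87 km

In SI units: v = 19000 m/s.
d^0.8 = 104^0.8 = 41.08
v^0.43 = 19000^0.43 = 69.16
g^-0.26 = 1.43^-0.26 = 0.9112
D = 1.11 × 41.08 × 69.16 × 0.9112 = 2874 m
   = 2.874 km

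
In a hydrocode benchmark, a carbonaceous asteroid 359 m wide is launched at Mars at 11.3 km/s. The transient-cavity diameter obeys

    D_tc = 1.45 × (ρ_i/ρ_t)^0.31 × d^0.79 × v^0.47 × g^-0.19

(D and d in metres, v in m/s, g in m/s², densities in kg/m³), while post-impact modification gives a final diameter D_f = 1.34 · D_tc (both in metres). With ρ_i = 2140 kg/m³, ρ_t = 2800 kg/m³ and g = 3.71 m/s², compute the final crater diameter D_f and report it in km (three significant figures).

D_f ≈ 11.7 km

v = 11300 m/s.
(ρ_i/ρ_t)^0.31 = (2140/2800)^0.31 = 0.9200
d^0.79 = 359^0.79 = 104.4
v^0.47 = 11300^0.47 = 80.34
g^-0.19 = 3.71^-0.19 = 0.7795
D_tc = 1.45 × 0.9200 × 104.4 × 80.34 × 0.7795 = 8722 m
D_f = 1.34 × 8722 = 11687 m
     = 11.69 km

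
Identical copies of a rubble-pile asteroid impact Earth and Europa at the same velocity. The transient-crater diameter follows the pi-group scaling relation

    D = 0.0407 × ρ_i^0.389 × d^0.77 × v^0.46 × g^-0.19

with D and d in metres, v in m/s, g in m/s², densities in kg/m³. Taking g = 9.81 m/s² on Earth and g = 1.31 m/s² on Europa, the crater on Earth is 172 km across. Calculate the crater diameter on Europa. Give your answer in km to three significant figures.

All impactor-dependent factors cancel in the ratio, leaving D_Europa/D_Earth = (g_Europa/g_Earth)^-0.19.
(1.31/9.81)^-0.19 = 0.1335^-0.19 = 1.466
D_Europa = 1.466 × 172 km = 252 km

D ≈ 252 km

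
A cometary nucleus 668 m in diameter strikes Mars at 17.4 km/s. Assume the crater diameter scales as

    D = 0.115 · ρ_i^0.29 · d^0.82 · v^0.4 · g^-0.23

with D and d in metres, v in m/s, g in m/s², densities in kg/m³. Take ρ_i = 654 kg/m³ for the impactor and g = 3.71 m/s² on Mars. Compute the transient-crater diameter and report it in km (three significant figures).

In SI units: v = 17400 m/s.
ρ_i^0.29 = 654^0.29 = 6.554
d^0.82 = 668^0.82 = 207.2
v^0.4 = 17400^0.4 = 49.68
g^-0.23 = 3.71^-0.23 = 0.7397
D = 0.115 × 6.554 × 207.2 × 49.68 × 0.7397 = 5739 m
   = 5.739 km

D ≈ 5.74 km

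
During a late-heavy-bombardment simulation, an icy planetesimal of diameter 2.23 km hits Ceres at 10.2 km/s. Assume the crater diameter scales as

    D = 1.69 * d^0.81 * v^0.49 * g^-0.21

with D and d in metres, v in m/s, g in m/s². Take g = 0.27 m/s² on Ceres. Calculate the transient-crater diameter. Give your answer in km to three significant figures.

In SI units: d = 2230 m, v = 10200 m/s.
d^0.81 = 2230^0.81 = 515.4
v^0.49 = 10200^0.49 = 92.09
g^-0.21 = 0.27^-0.21 = 1.316
D = 1.69 × 515.4 × 92.09 × 1.316 = 1.056 × 10^5 m
   = 105.6 km

D ≈ 106 km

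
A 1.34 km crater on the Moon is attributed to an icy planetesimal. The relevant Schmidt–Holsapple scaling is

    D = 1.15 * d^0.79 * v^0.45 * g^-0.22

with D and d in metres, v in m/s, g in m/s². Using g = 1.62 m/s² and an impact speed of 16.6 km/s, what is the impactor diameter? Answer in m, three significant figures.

Rearranging for d: d = [D / (1.15 · 16600^0.45 · 1.62^-0.22)]^(1/0.79).
D = 1340 m.
16600^0.45 = 79.26
1.62^-0.22 = 0.8993
Denominator = 1.15 × 79.26 × 0.8993 = 81.97
D / 81.97 = 1340 / 81.97 = 16.35
d = 16.35^(1/0.79) = 16.35^1.2658 = 34.36 m

d ≈ 34.4 m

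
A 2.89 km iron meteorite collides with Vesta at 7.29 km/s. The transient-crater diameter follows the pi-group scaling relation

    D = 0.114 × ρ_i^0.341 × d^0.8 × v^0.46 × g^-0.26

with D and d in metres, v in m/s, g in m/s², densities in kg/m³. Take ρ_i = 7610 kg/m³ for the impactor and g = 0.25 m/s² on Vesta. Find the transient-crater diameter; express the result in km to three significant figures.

In SI units: d = 2890 m, v = 7290 m/s.
ρ_i^0.341 = 7610^0.341 = 21.06
d^0.8 = 2890^0.8 = 587.1
v^0.46 = 7290^0.46 = 59.82
g^-0.26 = 0.25^-0.26 = 1.434
D = 0.114 × 21.06 × 587.1 × 59.82 × 1.434 = 1.209 × 10^5 m
   = 120.9 km

D ≈ 121 km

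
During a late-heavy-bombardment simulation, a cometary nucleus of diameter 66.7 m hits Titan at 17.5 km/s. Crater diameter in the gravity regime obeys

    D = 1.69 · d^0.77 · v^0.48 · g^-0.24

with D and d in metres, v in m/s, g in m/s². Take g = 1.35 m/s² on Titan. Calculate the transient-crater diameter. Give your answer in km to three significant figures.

D ≈ 4.34 km

In SI units: v = 17500 m/s.
d^0.77 = 66.7^0.77 = 25.38
v^0.48 = 17500^0.48 = 108.8
g^-0.24 = 1.35^-0.24 = 0.9305
D = 1.69 × 25.38 × 108.8 × 0.9305 = 4342 m
   = 4.342 km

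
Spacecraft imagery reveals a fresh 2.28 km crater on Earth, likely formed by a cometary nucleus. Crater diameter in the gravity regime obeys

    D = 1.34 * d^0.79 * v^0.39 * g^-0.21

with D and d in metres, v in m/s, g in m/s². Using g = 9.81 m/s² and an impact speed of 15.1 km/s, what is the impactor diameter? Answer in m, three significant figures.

Rearranging for d: d = [D / (1.34 · 15100^0.39 · 9.81^-0.21)]^(1/0.79).
D = 2280 m.
15100^0.39 = 42.64
9.81^-0.21 = 0.6191
Denominator = 1.34 × 42.64 × 0.6191 = 35.37
D / 35.37 = 2280 / 35.37 = 64.46
d = 64.46^(1/0.79) = 64.46^1.2658 = 195.1 m

d ≈ 195 m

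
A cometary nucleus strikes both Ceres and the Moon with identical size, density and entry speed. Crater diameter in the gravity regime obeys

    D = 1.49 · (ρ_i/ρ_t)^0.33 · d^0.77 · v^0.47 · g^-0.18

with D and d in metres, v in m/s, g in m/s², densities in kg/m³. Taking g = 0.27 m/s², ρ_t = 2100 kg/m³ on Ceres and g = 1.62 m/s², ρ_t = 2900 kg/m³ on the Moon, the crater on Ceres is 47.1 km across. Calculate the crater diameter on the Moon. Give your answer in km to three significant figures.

The impactor-only factors (d, v, ρ_i) cancel in the ratio, leaving D_Moon/D_Ceres = (g_Moon/g_Ceres)^-0.18 · (ρ_t,Ceres/ρ_t,Moon)^0.33.
(1.62/0.27)^-0.18 = 6.000^-0.18 = 0.7243
(2100/2900)^0.33 = 0.7241^0.33 = 0.8989
Ratio = 0.7243 × 0.8989 = 0.6511
D_Moon = 0.6511 × 47.1 km = 30.7 km

D ≈ 30.7 km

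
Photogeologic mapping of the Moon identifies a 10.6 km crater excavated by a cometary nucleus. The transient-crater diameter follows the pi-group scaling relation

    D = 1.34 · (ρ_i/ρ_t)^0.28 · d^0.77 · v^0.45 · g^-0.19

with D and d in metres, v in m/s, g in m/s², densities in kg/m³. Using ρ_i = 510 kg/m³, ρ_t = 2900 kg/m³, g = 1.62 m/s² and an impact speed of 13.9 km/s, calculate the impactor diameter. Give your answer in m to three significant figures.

d ≈ 928 m

Rearranging for d: d = [D / (1.34 · (510/2900)^0.28 · 13900^0.45 · 1.62^-0.19)]^(1/0.77).
D = 10600 m.
(510/2900)^0.28 = 0.6147
13900^0.45 = 73.17
1.62^-0.19 = 0.9124
Denominator = 1.34 × 0.6147 × 73.17 × 0.9124 = 54.99
D / 54.99 = 10600 / 54.99 = 192.8
d = 192.8^(1/0.77) = 192.8^1.2987 = 928.3 m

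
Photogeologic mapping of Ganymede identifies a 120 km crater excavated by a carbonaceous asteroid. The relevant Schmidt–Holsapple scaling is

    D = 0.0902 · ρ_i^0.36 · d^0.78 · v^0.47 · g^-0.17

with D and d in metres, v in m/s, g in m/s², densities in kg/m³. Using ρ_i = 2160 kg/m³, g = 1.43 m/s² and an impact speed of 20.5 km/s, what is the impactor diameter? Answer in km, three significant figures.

Rearranging for d: d = [D / (0.0902 · 2160^0.36 · 20500^0.47 · 1.43^-0.17)]^(1/0.78).
D = 120000 m.
2160^0.36 = 15.86
20500^0.47 = 106.3
1.43^-0.17 = 0.9410
Denominator = 0.0902 × 15.86 × 106.3 × 0.9410 = 143.1
D / 143.1 = 120000 / 143.1 = 838.6
d = 838.6^(1/0.78) = 838.6^1.2821 = 5601 m

d ≈ 5.60 km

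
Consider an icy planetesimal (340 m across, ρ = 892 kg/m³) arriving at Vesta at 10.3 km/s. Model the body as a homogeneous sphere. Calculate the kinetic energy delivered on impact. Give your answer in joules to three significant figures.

E ≈ 9.74 × 10^17 J

v = 10300 m/s.
Mass m = (π/6) ρ d³ = (π/6) × 892 × (340)³ = 1.836 × 10^10 kg
E = ½ m v² = 0.5 × 1.836 × 10^10 × (10300)² = 9.739 × 10^17 J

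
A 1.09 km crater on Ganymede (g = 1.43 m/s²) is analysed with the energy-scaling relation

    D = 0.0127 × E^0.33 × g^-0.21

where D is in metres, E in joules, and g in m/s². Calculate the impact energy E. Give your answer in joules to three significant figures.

Rearranging: E = [D / (0.0127 · g^-0.21)]^(1/0.33).
D = 1090 m.
g^-0.21 = 1.43^-0.21 = 0.9276
D / (0.0127 × 0.9276) = 1090 / (0.01178) = 9.253 × 10^4
E = (9.253 × 10^4)^3.0303 = 1.120 × 10^15 J

E ≈ 1.12 × 10^15 J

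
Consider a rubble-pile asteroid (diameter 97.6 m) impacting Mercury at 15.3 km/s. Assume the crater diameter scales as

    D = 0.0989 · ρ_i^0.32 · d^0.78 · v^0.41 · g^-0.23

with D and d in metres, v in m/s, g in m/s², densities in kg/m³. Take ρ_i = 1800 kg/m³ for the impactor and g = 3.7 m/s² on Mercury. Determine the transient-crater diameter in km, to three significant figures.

In SI units: v = 15300 m/s.
ρ_i^0.32 = 1800^0.32 = 11.01
d^0.78 = 97.6^0.78 = 35.63
v^0.41 = 15300^0.41 = 51.97
g^-0.23 = 3.7^-0.23 = 0.7401
D = 0.0989 × 11.01 × 35.63 × 51.97 × 0.7401 = 1492 m
   = 1.492 km

D ≈ 1.49 km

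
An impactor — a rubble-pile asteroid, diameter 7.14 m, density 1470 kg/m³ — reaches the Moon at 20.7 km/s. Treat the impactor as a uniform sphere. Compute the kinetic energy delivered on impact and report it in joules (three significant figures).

E ≈ 6.00 × 10^13 J

v = 20700 m/s.
Mass m = (π/6) ρ d³ = (π/6) × 1470 × (7.14)³ = 2.802 × 10^5 kg
E = ½ m v² = 0.5 × 2.802 × 10^5 × (20700)² = 6.003 × 10^13 J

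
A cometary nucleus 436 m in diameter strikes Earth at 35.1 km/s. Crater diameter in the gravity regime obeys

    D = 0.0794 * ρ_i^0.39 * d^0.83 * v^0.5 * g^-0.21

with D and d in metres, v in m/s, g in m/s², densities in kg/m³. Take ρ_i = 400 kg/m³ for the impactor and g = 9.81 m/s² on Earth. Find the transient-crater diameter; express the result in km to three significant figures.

In SI units: v = 35100 m/s.
ρ_i^0.39 = 400^0.39 = 10.35
d^0.83 = 436^0.83 = 155.2
v^0.5 = 35100^0.5 = 187.3
g^-0.21 = 9.81^-0.21 = 0.6191
D = 0.0794 × 10.35 × 155.2 × 187.3 × 0.6191 = 14789 m
   = 14.79 km

D ≈ 14.8 km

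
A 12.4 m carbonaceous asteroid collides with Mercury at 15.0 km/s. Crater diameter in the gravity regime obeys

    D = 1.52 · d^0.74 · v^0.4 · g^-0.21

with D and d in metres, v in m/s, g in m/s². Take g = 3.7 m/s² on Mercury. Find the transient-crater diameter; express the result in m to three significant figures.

D ≈ 348 m

In SI units: v = 15000 m/s.
d^0.74 = 12.4^0.74 = 6.444
v^0.4 = 15000^0.4 = 46.82
g^-0.21 = 3.7^-0.21 = 0.7598
D = 1.52 × 6.444 × 46.82 × 0.7598 = 348.4 m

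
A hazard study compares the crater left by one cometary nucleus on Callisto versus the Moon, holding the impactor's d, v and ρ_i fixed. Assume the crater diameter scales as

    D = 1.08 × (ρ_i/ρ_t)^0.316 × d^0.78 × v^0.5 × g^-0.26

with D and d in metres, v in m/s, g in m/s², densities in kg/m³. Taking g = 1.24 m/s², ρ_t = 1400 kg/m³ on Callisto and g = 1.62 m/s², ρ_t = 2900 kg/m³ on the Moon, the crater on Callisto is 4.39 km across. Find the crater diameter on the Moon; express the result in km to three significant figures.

D ≈ 3.25 km

The impactor-only factors (d, v, ρ_i) cancel in the ratio, leaving D_Moon/D_Callisto = (g_Moon/g_Callisto)^-0.26 · (ρ_t,Callisto/ρ_t,Moon)^0.316.
(1.62/1.24)^-0.26 = 1.306^-0.26 = 0.9329
(1400/2900)^0.316 = 0.4828^0.316 = 0.7945
Ratio = 0.9329 × 0.7945 = 0.7412
D_Moon = 0.7412 × 4.39 km = 3.25 km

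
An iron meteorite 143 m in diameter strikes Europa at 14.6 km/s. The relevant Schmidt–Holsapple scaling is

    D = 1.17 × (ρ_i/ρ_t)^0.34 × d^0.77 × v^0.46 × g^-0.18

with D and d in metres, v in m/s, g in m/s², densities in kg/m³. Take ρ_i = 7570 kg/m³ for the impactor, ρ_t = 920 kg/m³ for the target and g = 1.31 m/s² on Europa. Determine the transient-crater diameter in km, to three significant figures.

In SI units: v = 14600 m/s.
(ρ_i/ρ_t)^0.34 = (7570/920)^0.34 = 2.047
d^0.77 = 143^0.77 = 45.67
v^0.46 = 14600^0.46 = 82.34
g^-0.18 = 1.31^-0.18 = 0.9526
D = 1.17 × 2.047 × 45.67 × 82.34 × 0.9526 = 8579 m
   = 8.579 km

D ≈ 8.58 km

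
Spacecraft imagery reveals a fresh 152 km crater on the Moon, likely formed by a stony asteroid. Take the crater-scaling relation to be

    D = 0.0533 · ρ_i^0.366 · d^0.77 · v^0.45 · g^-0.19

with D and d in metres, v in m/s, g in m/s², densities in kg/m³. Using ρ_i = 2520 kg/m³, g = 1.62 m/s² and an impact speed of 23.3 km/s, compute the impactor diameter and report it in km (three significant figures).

Rearranging for d: d = [D / (0.0533 · 2520^0.366 · 23300^0.45 · 1.62^-0.19)]^(1/0.77).
D = 152000 m.
2520^0.366 = 17.58
23300^0.45 = 92.32
1.62^-0.19 = 0.9124
Denominator = 0.0533 × 17.58 × 92.32 × 0.9124 = 78.93
D / 78.93 = 152000 / 78.93 = 1926
d = 1926^(1/0.77) = 1926^1.2987 = 18441 m

d ≈ 18.4 km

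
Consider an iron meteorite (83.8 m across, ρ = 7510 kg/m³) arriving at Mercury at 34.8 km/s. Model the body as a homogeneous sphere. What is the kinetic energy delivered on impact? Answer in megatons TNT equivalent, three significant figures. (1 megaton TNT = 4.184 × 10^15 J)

v = 34800 m/s.
Mass m = (π/6) ρ d³ = (π/6) × 7510 × (83.8)³ = 2.314 × 10^9 kg
E = ½ m v² = 0.5 × 2.314 × 10^9 × (34800)² = 1.401 × 10^18 J
   = 1.401 × 10^18 / 4.184×10^15 = 334.8 Mt

E ≈ 335 Mt TNT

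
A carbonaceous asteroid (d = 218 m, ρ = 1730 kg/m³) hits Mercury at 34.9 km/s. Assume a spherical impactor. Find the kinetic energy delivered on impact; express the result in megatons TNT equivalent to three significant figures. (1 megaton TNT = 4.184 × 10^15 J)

E ≈ 1370 Mt TNT

v = 34900 m/s.
Mass m = (π/6) ρ d³ = (π/6) × 1730 × (218)³ = 9.385 × 10^9 kg
E = ½ m v² = 0.5 × 9.385 × 10^9 × (34900)² = 5.716 × 10^18 J
   = 5.716 × 10^18 / 4.184×10^15 = 1366 Mt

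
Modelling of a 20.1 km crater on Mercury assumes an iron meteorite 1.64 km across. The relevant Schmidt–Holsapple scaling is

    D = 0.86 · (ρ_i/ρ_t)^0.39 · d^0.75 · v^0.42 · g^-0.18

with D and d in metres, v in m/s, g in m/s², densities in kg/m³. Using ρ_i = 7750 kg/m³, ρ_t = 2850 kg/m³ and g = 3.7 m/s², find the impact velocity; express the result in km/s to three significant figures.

v ≈ 31.7 km/s

Rearranging for v: v = [D / (0.86 · (7750/2850)^0.39 · 1640^0.75 · 3.7^-0.18)]^(1/0.42).
D = 20100 m.
(7750/2850)^0.39 = 1.477
1640^0.75 = 257.7
3.7^-0.18 = 0.7902
Denominator = 0.86 × 1.477 × 257.7 × 0.7902 = 258.7
D / 258.7 = 20100 / 258.7 = 77.70
v = 77.70^(1/0.42) = 77.70^2.381 = 31702 m/s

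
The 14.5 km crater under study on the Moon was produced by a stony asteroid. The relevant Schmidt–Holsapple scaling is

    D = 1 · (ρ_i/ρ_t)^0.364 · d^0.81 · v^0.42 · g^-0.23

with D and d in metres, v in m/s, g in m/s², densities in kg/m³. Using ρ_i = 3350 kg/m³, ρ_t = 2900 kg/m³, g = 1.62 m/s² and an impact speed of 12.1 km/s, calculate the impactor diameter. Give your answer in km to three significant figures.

d ≈ 1.13 km

Rearranging for d: d = [D / (1 · (3350/2900)^0.364 · 12100^0.42 · 1.62^-0.23)]^(1/0.81).
D = 14500 m.
(3350/2900)^0.364 = 1.054
12100^0.42 = 51.85
1.62^-0.23 = 0.8950
Denominator = 1 × 1.054 × 51.85 × 0.8950 = 48.91
D / 48.91 = 14500 / 48.91 = 296.5
d = 296.5^(1/0.81) = 296.5^1.2346 = 1127 m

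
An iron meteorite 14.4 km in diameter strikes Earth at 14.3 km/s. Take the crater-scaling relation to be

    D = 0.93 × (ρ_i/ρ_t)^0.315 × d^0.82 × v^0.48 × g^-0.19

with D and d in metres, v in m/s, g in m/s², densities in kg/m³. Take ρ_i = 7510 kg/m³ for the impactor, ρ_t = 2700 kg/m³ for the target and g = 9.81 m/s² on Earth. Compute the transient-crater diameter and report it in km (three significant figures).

D ≈ 211 km

In SI units: d = 14400 m, v = 14300 m/s.
(ρ_i/ρ_t)^0.315 = (7510/2700)^0.315 = 1.380
d^0.82 = 14400^0.82 = 2570
v^0.48 = 14300^0.48 = 98.76
g^-0.19 = 9.81^-0.19 = 0.6480
D = 0.93 × 1.380 × 2570 × 98.76 × 0.6480 = 2.111 × 10^5 m
   = 211.1 km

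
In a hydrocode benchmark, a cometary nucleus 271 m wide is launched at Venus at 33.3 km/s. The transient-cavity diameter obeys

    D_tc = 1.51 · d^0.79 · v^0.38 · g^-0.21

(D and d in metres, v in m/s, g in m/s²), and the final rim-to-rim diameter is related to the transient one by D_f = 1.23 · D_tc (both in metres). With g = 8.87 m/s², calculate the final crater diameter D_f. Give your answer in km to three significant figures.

D_f ≈ 5.13 km

v = 33300 m/s.
d^0.79 = 271^0.79 = 83.57
v^0.38 = 33300^0.38 = 52.30
g^-0.21 = 8.87^-0.21 = 0.6323
D_tc = 1.51 × 83.57 × 52.30 × 0.6323 = 4173 m
D_f = 1.23 × 4173 = 5133 m
     = 5.133 km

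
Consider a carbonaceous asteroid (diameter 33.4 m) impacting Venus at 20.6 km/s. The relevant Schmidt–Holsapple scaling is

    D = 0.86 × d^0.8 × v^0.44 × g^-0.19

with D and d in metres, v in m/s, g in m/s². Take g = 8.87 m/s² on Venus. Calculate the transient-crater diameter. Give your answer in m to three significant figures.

D ≈ 744 m

In SI units: v = 20600 m/s.
d^0.8 = 33.4^0.8 = 16.56
v^0.44 = 20600^0.44 = 79.09
g^-0.19 = 8.87^-0.19 = 0.6605
D = 0.86 × 16.56 × 79.09 × 0.6605 = 744.0 m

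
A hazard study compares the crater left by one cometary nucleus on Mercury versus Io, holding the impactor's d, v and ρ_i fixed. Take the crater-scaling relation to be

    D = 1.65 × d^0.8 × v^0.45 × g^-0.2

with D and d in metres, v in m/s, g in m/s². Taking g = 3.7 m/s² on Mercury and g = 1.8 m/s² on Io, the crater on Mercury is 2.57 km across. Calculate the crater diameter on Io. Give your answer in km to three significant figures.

D ≈ 2.97 km

All impactor-dependent factors cancel in the ratio, leaving D_Io/D_Mercury = (g_Io/g_Mercury)^-0.2.
(1.8/3.7)^-0.2 = 0.4865^-0.2 = 1.155
D_Io = 1.155 × 2.57 km = 2.97 km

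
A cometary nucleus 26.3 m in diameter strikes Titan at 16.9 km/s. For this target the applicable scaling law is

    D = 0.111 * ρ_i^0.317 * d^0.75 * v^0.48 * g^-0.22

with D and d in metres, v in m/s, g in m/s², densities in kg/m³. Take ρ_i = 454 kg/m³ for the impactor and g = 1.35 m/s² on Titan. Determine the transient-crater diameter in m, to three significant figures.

In SI units: v = 16900 m/s.
ρ_i^0.317 = 454^0.317 = 6.955
d^0.75 = 26.3^0.75 = 11.61
v^0.48 = 16900^0.48 = 107.0
g^-0.22 = 1.35^-0.22 = 0.9361
D = 0.111 × 6.955 × 11.61 × 107.0 × 0.9361 = 897.8 m

D ≈ 898 m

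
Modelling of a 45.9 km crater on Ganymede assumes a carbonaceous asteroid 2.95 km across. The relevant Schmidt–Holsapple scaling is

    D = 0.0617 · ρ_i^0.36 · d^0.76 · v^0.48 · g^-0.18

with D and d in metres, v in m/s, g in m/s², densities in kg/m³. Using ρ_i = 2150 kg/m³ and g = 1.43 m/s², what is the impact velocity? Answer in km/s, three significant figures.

v ≈ 19.8 km/s

Rearranging for v: v = [D / (0.0617 · 2150^0.36 · 2950^0.76 · 1.43^-0.18)]^(1/0.48).
D = 45900 m.
2150^0.36 = 15.84
2950^0.76 = 433.6
1.43^-0.18 = 0.9376
Denominator = 0.0617 × 15.84 × 433.6 × 0.9376 = 397.3
D / 397.3 = 45900 / 397.3 = 115.5
v = 115.5^(1/0.48) = 115.5^2.0833 = 19814 m/s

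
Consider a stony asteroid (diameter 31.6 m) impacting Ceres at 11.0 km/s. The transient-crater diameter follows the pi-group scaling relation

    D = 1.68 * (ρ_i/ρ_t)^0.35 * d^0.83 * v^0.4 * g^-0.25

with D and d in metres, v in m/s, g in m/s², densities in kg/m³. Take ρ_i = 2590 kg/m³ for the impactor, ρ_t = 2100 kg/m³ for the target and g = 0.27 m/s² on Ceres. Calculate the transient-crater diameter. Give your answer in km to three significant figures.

In SI units: v = 11000 m/s.
(ρ_i/ρ_t)^0.35 = (2590/2100)^0.35 = 1.076
d^0.83 = 31.6^0.83 = 17.57
v^0.4 = 11000^0.4 = 41.36
g^-0.25 = 0.27^-0.25 = 1.387
D = 1.68 × 1.076 × 17.57 × 41.36 × 1.387 = 1822 m
   = 1.822 km

D ≈ 1.82 km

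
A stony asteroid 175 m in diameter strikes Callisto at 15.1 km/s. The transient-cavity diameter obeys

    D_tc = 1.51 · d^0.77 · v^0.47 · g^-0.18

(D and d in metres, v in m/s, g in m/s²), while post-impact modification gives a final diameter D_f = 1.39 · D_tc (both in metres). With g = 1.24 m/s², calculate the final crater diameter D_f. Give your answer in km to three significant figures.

v = 15100 m/s.
d^0.77 = 175^0.77 = 53.35
v^0.47 = 15100^0.47 = 92.07
g^-0.18 = 1.24^-0.18 = 0.9620
D_tc = 1.51 × 53.35 × 92.07 × 0.9620 = 7135 m
D_f = 1.39 × 7135 = 9918 m
     = 9.918 km

D_f ≈ 9.92 km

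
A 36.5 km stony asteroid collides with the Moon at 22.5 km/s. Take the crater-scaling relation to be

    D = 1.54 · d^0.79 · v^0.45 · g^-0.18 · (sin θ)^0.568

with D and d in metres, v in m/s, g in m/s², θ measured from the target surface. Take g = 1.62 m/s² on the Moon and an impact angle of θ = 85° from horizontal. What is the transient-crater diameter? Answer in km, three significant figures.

D ≈ 515 km

In SI units: d = 36500 m, v = 22500 m/s.
d^0.79 = 36500^0.79 = 4020
v^0.45 = 22500^0.45 = 90.88
g^-0.18 = 1.62^-0.18 = 0.9168
(sin 85°)^0.568 = 0.9962^0.568 = 0.9978
D = 1.54 × 4020 × 90.88 × 0.9168 × 0.9978 = 5.147 × 10^5 m
   = 514.7 km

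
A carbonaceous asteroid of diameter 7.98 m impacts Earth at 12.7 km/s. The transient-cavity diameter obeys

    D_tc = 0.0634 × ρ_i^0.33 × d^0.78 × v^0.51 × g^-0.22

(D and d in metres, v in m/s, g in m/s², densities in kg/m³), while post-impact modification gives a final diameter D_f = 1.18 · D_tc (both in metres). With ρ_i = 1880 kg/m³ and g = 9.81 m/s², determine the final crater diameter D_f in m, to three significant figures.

D_f ≈ 341 m

v = 12700 m/s.
ρ_i^0.33 = 1880^0.33 = 12.04
d^0.78 = 7.98^0.78 = 5.053
v^0.51 = 12700^0.51 = 123.9
g^-0.22 = 9.81^-0.22 = 0.6051
D_tc = 0.0634 × 12.04 × 5.053 × 123.9 × 0.6051 = 289.2 m
D_f = 1.18 × 289.2 = 341.3 m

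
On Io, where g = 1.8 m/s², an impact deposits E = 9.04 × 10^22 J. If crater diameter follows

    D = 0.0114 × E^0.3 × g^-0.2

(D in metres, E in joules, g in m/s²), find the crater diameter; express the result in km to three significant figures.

E^0.3 = (9.04 × 10^22)^0.3 = 7.706 × 10^6
g^-0.2 = 1.8^-0.2 = 0.8891
D = 0.0114 × 7.706 × 10^6 × 0.8891 = 78106 m
   = 78.11 km

D ≈ 78.1 km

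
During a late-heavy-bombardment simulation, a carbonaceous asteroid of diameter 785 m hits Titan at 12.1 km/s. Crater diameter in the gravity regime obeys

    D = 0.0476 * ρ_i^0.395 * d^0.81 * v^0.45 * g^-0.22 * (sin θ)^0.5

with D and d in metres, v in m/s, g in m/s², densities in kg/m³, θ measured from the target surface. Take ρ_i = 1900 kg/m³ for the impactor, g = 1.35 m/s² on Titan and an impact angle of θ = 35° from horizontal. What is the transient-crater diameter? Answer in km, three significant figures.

D ≈ 10.1 km

In SI units: v = 12100 m/s.
ρ_i^0.395 = 1900^0.395 = 19.73
d^0.81 = 785^0.81 = 221.2
v^0.45 = 12100^0.45 = 68.75
g^-0.22 = 1.35^-0.22 = 0.9361
(sin 35°)^0.5 = 0.5736^0.5 = 0.7574
D = 0.0476 × 19.73 × 221.2 × 68.75 × 0.9361 × 0.7574 = 10126 m
   = 10.13 km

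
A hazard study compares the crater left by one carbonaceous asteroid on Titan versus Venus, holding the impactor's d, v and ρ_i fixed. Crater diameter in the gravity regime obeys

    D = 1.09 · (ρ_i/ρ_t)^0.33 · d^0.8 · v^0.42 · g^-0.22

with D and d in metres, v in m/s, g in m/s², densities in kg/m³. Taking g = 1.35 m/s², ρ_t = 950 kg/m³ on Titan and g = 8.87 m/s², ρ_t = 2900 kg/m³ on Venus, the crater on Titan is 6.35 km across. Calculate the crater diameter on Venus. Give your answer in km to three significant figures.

D ≈ 2.90 km

The impactor-only factors (d, v, ρ_i) cancel in the ratio, leaving D_Venus/D_Titan = (g_Venus/g_Titan)^-0.22 · (ρ_t,Titan/ρ_t,Venus)^0.33.
(8.87/1.35)^-0.22 = 6.570^-0.22 = 0.6609
(950/2900)^0.33 = 0.3276^0.33 = 0.6919
Ratio = 0.6609 × 0.6919 = 0.4573
D_Venus = 0.4573 × 6.35 km = 2.90 km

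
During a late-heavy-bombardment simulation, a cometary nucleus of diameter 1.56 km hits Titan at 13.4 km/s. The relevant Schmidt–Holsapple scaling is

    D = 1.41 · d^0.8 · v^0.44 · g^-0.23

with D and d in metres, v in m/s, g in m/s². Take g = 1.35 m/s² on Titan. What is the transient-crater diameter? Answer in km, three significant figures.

D ≈ 30.9 km

In SI units: d = 1560 m, v = 13400 m/s.
d^0.8 = 1560^0.8 = 358.5
v^0.44 = 13400^0.44 = 65.45
g^-0.23 = 1.35^-0.23 = 0.9333
D = 1.41 × 358.5 × 65.45 × 0.9333 = 30877 m
   = 30.88 km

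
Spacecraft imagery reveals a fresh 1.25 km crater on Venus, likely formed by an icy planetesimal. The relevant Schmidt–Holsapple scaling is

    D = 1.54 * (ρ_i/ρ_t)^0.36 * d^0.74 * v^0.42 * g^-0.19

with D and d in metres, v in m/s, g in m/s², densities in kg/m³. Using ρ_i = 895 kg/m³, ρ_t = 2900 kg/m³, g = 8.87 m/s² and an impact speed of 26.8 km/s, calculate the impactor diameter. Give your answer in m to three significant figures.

d ≈ 81.3 m

Rearranging for d: d = [D / (1.54 · (895/2900)^0.36 · 26800^0.42 · 8.87^-0.19)]^(1/0.74).
D = 1250 m.
(895/2900)^0.36 = 0.6549
26800^0.42 = 72.41
8.87^-0.19 = 0.6605
Denominator = 1.54 × 0.6549 × 72.41 × 0.6605 = 48.24
D / 48.24 = 1250 / 48.24 = 25.91
d = 25.91^(1/0.74) = 25.91^1.3514 = 81.31 m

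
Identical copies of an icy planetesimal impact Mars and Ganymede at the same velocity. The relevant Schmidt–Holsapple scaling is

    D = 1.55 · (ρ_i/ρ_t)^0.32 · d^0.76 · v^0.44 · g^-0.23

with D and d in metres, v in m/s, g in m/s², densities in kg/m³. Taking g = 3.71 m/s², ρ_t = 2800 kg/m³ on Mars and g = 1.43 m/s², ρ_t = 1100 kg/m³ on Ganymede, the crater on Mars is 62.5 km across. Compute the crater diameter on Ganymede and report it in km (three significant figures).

The impactor-only factors (d, v, ρ_i) cancel in the ratio, leaving D_Ganymede/D_Mars = (g_Ganymede/g_Mars)^-0.23 · (ρ_t,Mars/ρ_t,Ganymede)^0.32.
(1.43/3.71)^-0.23 = 0.3854^-0.23 = 1.245
(2800/1100)^0.32 = 2.545^0.32 = 1.348
Ratio = 1.245 × 1.348 = 1.678
D_Ganymede = 1.678 × 62.5 km = 105 km

D ≈ 105 km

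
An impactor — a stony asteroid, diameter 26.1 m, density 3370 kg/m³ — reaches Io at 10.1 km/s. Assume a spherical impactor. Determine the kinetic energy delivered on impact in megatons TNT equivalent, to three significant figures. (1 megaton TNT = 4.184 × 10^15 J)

E ≈ 0.382 Mt TNT

v = 10100 m/s.
Mass m = (π/6) ρ d³ = (π/6) × 3370 × (26.1)³ = 3.137 × 10^7 kg
E = ½ m v² = 0.5 × 3.137 × 10^7 × (10100)² = 1.600 × 10^15 J
   = 1.600 × 10^15 / 4.184×10^15 = 0.3824 Mt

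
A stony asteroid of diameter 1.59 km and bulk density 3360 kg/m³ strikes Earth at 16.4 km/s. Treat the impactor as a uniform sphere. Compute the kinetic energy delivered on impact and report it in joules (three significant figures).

E ≈ 9.51 × 10^20 J

d = 1590 m; v = 16400 m/s.
Mass m = (π/6) ρ d³ = (π/6) × 3360 × (1590)³ = 7.072 × 10^12 kg
E = ½ m v² = 0.5 × 7.072 × 10^12 × (16400)² = 9.510 × 10^20 J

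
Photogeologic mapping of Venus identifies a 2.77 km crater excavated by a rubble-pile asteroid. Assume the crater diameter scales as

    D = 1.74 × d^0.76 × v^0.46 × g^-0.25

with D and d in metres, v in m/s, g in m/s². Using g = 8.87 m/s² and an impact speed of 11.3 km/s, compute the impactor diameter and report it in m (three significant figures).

Rearranging for d: d = [D / (1.74 · 11300^0.46 · 8.87^-0.25)]^(1/0.76).
D = 2770 m.
11300^0.46 = 73.18
8.87^-0.25 = 0.5795
Denominator = 1.74 × 73.18 × 0.5795 = 73.79
D / 73.79 = 2770 / 73.79 = 37.54
d = 37.54^(1/0.76) = 37.54^1.3158 = 118.0 m

d ≈ 118 m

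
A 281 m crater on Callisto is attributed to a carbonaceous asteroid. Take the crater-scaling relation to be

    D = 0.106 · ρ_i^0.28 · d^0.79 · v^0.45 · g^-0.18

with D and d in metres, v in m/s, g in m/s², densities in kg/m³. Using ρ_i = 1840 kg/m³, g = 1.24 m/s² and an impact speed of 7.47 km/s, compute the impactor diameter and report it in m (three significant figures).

d ≈ 9.80 m

Rearranging for d: d = [D / (0.106 · 1840^0.28 · 7470^0.45 · 1.24^-0.18)]^(1/0.79).
1840^0.28 = 8.206
7470^0.45 = 55.33
1.24^-0.18 = 0.9620
Denominator = 0.106 × 8.206 × 55.33 × 0.9620 = 46.30
D / 46.30 = 281 / 46.30 = 6.069
d = 6.069^(1/0.79) = 6.069^1.2658 = 9.801 m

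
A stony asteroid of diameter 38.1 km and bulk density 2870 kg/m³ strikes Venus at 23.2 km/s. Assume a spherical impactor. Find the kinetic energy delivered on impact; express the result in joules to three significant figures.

d = 38100 m; v = 23200 m/s.
Mass m = (π/6) ρ d³ = (π/6) × 2870 × (38100)³ = 8.311 × 10^16 kg
E = ½ m v² = 0.5 × 8.311 × 10^16 × (23200)² = 2.237 × 10^25 J

E ≈ 2.24 × 10^25 J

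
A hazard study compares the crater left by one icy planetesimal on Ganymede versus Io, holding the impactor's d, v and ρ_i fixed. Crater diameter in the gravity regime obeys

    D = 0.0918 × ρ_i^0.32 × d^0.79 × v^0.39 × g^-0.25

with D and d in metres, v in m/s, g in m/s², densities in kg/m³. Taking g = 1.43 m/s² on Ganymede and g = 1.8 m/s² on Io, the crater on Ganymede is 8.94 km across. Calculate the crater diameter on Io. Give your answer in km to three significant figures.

D ≈ 8.44 km

All impactor-dependent factors cancel in the ratio, leaving D_Io/D_Ganymede = (g_Io/g_Ganymede)^-0.25.
(1.8/1.43)^-0.25 = 1.259^-0.25 = 0.9440
D_Io = 0.9440 × 8.94 km = 8.44 km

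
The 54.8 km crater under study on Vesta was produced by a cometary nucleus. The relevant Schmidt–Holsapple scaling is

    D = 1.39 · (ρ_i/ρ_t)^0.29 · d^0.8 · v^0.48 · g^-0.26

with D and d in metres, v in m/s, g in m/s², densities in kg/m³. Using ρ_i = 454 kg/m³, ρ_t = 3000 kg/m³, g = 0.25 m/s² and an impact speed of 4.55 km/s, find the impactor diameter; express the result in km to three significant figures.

d ≈ 4.48 km

Rearranging for d: d = [D / (1.39 · (454/3000)^0.29 · 4550^0.48 · 0.25^-0.26)]^(1/0.8).
D = 54800 m.
(454/3000)^0.29 = 0.5783
4550^0.48 = 57.00
0.25^-0.26 = 1.434
Denominator = 1.39 × 0.5783 × 57.00 × 1.434 = 65.70
D / 65.70 = 54800 / 65.70 = 834.1
d = 834.1^(1/0.8) = 834.1^1.25 = 4483 m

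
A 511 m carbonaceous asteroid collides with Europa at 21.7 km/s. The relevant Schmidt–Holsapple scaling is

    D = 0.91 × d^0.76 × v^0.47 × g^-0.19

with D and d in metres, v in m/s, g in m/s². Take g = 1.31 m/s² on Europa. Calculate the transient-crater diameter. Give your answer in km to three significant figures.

D ≈ 10.8 km

In SI units: v = 21700 m/s.
d^0.76 = 511^0.76 = 114.4
v^0.47 = 21700^0.47 = 109.2
g^-0.19 = 1.31^-0.19 = 0.9500
D = 0.91 × 114.4 × 109.2 × 0.9500 = 10800 m
   = 10.80 km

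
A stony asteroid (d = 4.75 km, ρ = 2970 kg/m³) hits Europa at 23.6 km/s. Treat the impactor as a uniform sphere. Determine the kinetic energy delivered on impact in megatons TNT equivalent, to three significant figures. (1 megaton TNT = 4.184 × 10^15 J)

E ≈ 1.11 × 10^7 Mt TNT

d = 4750 m; v = 23600 m/s.
Mass m = (π/6) ρ d³ = (π/6) × 2970 × (4750)³ = 1.667 × 10^14 kg
E = ½ m v² = 0.5 × 1.667 × 10^14 × (23600)² = 4.642 × 10^22 J
   = 4.642 × 10^22 / 4.184×10^15 = 1.109 × 10^7 Mt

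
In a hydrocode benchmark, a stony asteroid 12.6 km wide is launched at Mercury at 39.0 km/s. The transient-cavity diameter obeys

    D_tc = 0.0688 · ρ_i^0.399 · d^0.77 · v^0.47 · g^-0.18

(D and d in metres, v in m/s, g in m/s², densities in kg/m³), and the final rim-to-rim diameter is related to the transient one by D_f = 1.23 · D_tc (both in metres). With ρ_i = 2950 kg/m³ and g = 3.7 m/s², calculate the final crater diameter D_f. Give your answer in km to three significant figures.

D_f ≈ 335 km

In SI: d = 12600 m, v = 39000 m/s.
ρ_i^0.399 = 2950^0.399 = 24.24
d^0.77 = 12600^0.77 = 1436
v^0.47 = 39000^0.47 = 143.8
g^-0.18 = 3.7^-0.18 = 0.7902
D_tc = 0.0688 × 24.24 × 1436 × 143.8 × 0.7902 = 2.721 × 10^5 m
D_f = 1.23 × 2.721 × 10^5 = 3.347 × 10^5 m
     = 334.7 km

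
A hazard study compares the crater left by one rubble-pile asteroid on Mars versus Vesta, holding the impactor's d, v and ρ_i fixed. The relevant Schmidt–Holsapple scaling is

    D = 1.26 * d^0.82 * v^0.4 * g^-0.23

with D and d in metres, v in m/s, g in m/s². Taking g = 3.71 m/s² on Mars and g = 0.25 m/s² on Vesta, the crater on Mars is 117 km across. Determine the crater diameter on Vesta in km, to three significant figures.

D ≈ 218 km

All impactor-dependent factors cancel in the ratio, leaving D_Vesta/D_Mars = (g_Vesta/g_Mars)^-0.23.
(0.25/3.71)^-0.23 = 0.06739^-0.23 = 1.860
D_Vesta = 1.860 × 117 km = 218 km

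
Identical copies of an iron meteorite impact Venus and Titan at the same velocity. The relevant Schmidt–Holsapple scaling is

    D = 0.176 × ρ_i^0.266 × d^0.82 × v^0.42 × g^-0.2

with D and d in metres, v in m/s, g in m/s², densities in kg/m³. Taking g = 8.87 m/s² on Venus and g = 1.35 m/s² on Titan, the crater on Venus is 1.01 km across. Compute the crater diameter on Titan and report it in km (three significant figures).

D ≈ 1.47 km

All impactor-dependent factors cancel in the ratio, leaving D_Titan/D_Venus = (g_Titan/g_Venus)^-0.2.
(1.35/8.87)^-0.2 = 0.1522^-0.2 = 1.457
D_Titan = 1.457 × 1.01 km = 1.47 km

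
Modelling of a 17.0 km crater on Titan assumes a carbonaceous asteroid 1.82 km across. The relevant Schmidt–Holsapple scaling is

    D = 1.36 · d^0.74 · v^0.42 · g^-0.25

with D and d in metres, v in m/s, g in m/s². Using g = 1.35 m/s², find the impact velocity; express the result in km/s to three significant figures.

Rearranging for v: v = [D / (1.36 · 1820^0.74 · 1.35^-0.25)]^(1/0.42).
D = 17000 m.
1820^0.74 = 258.5
1.35^-0.25 = 0.9277
Denominator = 1.36 × 258.5 × 0.9277 = 326.1
D / 326.1 = 17000 / 326.1 = 52.13
v = 52.13^(1/0.42) = 52.13^2.381 = 12257 m/s

v ≈ 12.3 km/s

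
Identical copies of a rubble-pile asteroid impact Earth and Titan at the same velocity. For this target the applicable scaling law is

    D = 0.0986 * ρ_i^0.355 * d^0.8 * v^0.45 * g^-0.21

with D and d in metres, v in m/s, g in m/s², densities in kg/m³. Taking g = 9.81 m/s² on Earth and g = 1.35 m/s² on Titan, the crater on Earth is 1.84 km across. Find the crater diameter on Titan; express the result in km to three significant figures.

All impactor-dependent factors cancel in the ratio, leaving D_Titan/D_Earth = (g_Titan/g_Earth)^-0.21.
(1.35/9.81)^-0.21 = 0.1376^-0.21 = 1.517
D_Titan = 1.517 × 1.84 km = 2.79 km

D ≈ 2.79 km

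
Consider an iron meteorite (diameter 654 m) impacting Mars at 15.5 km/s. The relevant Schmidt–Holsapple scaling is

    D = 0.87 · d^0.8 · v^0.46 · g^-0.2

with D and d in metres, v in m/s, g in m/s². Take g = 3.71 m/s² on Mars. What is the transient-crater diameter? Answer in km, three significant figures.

In SI units: v = 15500 m/s.
d^0.8 = 654^0.8 = 178.8
v^0.46 = 15500^0.46 = 84.64
g^-0.2 = 3.71^-0.2 = 0.7694
D = 0.87 × 178.8 × 84.64 × 0.7694 = 10130 m
   = 10.13 km

D ≈ 10.1 km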